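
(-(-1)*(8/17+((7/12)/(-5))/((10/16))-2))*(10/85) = -4376/21675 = -0.20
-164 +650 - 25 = 461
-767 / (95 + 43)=-767 / 138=-5.56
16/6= 8/3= 2.67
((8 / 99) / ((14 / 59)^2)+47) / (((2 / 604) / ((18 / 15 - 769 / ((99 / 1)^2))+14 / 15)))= 7145361174982 / 237723255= 30057.48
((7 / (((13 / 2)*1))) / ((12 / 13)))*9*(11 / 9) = 77 / 6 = 12.83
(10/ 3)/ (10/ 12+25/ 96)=64/ 21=3.05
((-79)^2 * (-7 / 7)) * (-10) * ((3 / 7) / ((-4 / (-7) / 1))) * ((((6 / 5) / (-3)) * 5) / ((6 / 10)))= -156025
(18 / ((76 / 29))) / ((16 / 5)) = 1305 / 608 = 2.15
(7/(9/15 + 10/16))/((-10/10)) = -40/7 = -5.71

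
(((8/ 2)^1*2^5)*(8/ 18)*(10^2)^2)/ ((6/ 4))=10240000/ 27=379259.26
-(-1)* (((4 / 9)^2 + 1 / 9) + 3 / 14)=593 / 1134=0.52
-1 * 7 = -7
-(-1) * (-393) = -393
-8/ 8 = -1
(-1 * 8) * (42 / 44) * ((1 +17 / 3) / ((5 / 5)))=-560 / 11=-50.91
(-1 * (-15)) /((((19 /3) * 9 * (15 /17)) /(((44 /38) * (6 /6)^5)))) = 374 /1083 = 0.35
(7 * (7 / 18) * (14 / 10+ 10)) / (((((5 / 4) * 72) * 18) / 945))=18.10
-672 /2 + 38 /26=-4349 /13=-334.54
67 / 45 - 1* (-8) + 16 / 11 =5417 / 495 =10.94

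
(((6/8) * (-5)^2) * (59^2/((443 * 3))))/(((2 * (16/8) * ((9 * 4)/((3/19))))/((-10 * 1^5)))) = -435125/808032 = -0.54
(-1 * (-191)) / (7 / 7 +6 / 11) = 2101 / 17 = 123.59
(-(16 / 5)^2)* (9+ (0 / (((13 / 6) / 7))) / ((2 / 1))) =-2304 / 25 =-92.16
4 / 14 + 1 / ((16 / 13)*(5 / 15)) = 305 / 112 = 2.72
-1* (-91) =91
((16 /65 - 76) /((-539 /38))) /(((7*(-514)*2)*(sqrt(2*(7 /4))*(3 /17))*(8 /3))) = -397613*sqrt(14) /1764783020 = -0.00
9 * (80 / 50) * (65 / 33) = 312 / 11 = 28.36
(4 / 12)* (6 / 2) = 1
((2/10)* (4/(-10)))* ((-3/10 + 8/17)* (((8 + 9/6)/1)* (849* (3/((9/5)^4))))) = -779665/24786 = -31.46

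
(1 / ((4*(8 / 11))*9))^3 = 1331 / 23887872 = 0.00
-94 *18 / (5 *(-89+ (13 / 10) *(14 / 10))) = 3.88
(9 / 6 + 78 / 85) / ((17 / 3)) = 1233 / 2890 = 0.43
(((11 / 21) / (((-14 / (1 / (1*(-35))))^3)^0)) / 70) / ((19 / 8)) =44 / 13965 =0.00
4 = 4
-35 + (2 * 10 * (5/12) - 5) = -31.67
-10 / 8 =-5 / 4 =-1.25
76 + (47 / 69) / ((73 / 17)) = 383611 / 5037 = 76.16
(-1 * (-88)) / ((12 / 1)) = 22 / 3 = 7.33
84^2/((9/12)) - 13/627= 5898803/627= 9407.98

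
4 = 4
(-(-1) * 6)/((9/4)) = 8/3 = 2.67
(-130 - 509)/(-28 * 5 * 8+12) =639/1108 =0.58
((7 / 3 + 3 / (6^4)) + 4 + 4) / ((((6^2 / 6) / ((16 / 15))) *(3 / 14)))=8.57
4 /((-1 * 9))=-4 /9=-0.44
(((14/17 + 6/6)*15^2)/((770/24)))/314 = 8370/205513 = 0.04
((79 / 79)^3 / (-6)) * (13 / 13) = -1 / 6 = -0.17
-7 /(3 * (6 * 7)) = -1 /18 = -0.06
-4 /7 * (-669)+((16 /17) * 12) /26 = 592068 /1547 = 382.72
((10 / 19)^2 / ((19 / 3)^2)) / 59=900 / 7688939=0.00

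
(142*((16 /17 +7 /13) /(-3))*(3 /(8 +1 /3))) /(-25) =139302 /138125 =1.01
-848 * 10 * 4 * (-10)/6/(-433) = -130.56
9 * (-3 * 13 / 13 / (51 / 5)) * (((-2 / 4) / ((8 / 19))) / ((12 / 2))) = 285 / 544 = 0.52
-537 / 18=-179 / 6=-29.83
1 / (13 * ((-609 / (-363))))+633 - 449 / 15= 23874209 / 39585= 603.11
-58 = -58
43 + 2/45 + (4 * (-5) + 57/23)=26416/1035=25.52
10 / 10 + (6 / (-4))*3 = -7 / 2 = -3.50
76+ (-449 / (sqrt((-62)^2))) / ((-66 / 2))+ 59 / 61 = 9633359 / 124806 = 77.19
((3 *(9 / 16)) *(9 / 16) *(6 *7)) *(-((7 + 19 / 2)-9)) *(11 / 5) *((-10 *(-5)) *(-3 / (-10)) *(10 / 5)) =-2525985 / 128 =-19734.26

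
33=33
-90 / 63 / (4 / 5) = -1.79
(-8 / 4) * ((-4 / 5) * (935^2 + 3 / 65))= 454597024 / 325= 1398760.07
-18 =-18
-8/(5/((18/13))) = -144/65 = -2.22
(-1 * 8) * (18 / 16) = -9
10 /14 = 5 /7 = 0.71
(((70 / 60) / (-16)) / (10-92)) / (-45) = -7 / 354240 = -0.00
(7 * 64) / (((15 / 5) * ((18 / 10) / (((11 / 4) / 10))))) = 616 / 27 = 22.81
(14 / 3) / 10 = 7 / 15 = 0.47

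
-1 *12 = -12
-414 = -414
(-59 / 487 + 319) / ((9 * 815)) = 0.04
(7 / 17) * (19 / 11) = 133 / 187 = 0.71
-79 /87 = -0.91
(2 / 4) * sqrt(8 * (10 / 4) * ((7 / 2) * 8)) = 2 * sqrt(35) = 11.83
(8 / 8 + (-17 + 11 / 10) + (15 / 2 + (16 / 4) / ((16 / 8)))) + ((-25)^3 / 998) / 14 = -455369 / 69860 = -6.52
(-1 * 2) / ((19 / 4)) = -8 / 19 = -0.42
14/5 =2.80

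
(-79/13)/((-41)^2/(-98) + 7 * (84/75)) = 193550/296621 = 0.65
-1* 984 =-984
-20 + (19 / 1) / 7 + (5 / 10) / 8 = -17.22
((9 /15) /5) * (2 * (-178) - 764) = -672 /5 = -134.40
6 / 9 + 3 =11 / 3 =3.67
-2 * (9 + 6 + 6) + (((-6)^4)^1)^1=1254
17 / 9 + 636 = 637.89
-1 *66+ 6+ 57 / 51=-1001 / 17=-58.88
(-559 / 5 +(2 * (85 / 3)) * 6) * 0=0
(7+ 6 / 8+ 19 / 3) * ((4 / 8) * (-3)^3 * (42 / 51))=-10647 / 68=-156.57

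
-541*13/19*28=-196924/19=-10364.42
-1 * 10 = -10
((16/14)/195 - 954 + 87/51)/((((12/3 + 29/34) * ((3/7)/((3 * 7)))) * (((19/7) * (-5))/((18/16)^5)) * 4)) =7104215377161/22257664000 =319.18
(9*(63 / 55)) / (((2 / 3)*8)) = 1701 / 880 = 1.93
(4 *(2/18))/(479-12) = 4/4203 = 0.00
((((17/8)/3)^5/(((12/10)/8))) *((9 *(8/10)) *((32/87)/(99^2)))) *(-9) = -1419857/491147712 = -0.00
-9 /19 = -0.47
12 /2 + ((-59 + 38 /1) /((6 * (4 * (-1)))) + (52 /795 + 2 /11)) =498271 /69960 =7.12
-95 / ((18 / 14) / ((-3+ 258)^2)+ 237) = -4804625 / 11986276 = -0.40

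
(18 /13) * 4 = 72 /13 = 5.54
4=4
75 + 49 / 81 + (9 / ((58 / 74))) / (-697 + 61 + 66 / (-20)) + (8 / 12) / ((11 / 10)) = 76.19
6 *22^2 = 2904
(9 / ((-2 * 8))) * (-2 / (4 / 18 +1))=81 / 88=0.92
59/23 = 2.57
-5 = -5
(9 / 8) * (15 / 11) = 135 / 88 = 1.53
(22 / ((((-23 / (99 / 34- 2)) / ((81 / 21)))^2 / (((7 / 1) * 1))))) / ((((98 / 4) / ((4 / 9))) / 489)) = 1674826956 / 52438183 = 31.94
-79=-79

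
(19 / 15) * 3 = 3.80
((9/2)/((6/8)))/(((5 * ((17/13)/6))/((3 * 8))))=11232/85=132.14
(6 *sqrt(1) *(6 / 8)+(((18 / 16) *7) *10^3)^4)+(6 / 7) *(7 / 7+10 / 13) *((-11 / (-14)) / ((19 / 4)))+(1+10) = 93094769034668350015 / 24206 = 3845937744140640.75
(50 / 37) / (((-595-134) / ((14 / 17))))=-700 / 458541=-0.00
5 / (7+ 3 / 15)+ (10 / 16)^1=1.32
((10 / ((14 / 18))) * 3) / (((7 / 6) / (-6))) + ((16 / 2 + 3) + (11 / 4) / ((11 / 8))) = -9083 / 49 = -185.37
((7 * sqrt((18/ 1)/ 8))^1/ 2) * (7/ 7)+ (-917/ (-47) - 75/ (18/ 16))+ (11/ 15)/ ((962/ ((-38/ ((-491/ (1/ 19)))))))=-41.91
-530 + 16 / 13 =-6874 / 13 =-528.77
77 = 77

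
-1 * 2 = -2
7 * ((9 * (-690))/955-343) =-467285/191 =-2446.52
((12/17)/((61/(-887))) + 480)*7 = 3409812/1037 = 3288.15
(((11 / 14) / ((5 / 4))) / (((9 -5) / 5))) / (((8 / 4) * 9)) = 11 / 252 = 0.04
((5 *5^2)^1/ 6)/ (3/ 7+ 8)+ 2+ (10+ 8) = 7955/ 354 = 22.47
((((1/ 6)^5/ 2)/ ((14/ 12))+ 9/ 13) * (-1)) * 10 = -6.92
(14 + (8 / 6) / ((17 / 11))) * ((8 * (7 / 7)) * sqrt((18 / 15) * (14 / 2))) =6064 * sqrt(210) / 255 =344.61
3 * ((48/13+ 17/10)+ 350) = 138603/130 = 1066.18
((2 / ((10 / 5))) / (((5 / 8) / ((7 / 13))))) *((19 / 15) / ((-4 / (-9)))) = 798 / 325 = 2.46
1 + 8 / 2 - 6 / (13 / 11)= -1 / 13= -0.08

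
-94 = -94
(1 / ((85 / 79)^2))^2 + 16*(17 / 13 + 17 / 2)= 106995626053 / 678608125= 157.67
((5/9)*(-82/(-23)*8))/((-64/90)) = -1025/46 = -22.28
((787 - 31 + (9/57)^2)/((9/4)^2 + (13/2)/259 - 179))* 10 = -1256668000/28907797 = -43.47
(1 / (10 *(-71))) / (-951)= 1 / 675210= 0.00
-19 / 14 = -1.36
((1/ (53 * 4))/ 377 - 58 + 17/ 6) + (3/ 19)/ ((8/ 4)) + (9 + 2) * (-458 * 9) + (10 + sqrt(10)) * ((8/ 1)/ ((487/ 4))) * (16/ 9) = -302147566301179/ 6655830948 + 512 * sqrt(10)/ 4383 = -45395.55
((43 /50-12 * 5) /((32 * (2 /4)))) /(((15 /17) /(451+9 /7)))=-79575827 /42000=-1894.66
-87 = -87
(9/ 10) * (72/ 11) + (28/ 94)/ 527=8025926/ 1362295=5.89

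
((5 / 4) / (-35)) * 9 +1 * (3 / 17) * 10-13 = -5501 / 476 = -11.56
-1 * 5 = -5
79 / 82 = 0.96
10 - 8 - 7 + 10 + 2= 7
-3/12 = -1/4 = -0.25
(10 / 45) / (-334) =-1 / 1503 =-0.00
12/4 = 3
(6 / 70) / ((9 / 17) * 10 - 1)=51 / 2555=0.02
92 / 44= 23 / 11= 2.09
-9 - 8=-17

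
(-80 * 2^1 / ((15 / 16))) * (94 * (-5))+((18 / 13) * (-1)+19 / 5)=15642071 / 195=80215.75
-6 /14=-3 /7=-0.43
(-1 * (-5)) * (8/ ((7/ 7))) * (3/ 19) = 120/ 19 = 6.32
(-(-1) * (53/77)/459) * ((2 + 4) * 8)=848/11781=0.07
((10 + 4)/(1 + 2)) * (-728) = -10192/3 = -3397.33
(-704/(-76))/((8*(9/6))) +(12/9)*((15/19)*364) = 21884/57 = 383.93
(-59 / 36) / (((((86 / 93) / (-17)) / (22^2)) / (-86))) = -1254084.33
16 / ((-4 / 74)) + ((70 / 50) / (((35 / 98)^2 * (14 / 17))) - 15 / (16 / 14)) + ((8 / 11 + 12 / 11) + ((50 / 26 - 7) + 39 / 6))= -292.56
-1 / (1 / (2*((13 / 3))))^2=-676 / 9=-75.11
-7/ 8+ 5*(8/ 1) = 39.12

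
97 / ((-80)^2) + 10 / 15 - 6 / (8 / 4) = -44509 / 19200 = -2.32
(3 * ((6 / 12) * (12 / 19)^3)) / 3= 864 / 6859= 0.13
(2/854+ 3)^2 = 1643524/182329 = 9.01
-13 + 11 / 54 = -12.80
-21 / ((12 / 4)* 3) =-7 / 3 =-2.33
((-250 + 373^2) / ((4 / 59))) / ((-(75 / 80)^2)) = -58267456 / 25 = -2330698.24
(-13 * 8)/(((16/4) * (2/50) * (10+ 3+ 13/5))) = -125/3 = -41.67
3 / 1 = 3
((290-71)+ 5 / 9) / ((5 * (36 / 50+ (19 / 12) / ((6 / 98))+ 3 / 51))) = 671840 / 407591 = 1.65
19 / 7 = 2.71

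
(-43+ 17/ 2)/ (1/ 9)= -621/ 2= -310.50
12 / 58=0.21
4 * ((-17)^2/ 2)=578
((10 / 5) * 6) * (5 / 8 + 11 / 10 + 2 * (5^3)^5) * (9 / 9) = 732421875020.70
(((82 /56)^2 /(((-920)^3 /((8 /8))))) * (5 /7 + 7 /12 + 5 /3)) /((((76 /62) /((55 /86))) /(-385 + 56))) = 0.00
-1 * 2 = -2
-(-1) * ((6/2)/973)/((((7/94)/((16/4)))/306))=345168/6811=50.68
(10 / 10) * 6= 6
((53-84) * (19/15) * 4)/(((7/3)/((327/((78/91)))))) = -128402/5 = -25680.40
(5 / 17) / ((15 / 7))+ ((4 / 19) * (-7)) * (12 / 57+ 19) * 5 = -2603573 / 18411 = -141.41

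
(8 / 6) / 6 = 2 / 9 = 0.22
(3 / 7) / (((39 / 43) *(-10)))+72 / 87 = 20593 / 26390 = 0.78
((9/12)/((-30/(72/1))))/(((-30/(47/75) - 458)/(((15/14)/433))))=1269/144130112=0.00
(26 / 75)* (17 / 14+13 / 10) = 2288 / 2625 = 0.87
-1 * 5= -5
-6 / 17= -0.35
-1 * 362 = -362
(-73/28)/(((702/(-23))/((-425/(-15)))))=142715/58968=2.42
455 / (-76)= -455 / 76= -5.99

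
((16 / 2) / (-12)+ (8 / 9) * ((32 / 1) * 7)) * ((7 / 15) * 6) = 25004 / 45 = 555.64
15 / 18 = 5 / 6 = 0.83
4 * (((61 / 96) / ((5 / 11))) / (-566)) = -671 / 67920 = -0.01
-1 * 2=-2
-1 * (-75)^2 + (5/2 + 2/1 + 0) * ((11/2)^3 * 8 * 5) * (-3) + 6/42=-1336543/14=-95467.36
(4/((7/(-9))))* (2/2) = -36/7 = -5.14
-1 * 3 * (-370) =1110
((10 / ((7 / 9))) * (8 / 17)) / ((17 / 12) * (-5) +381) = 8640 / 533953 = 0.02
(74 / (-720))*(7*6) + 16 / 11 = -1889 / 660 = -2.86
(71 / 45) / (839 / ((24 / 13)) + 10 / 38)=10792 / 3110295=0.00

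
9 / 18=1 / 2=0.50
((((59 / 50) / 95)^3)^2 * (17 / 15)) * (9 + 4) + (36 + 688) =124735905190439009397934661 / 172287161865234375000000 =724.00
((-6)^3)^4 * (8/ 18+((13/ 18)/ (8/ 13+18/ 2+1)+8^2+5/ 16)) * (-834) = -2706769547730432/ 23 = -117685632510018.78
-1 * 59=-59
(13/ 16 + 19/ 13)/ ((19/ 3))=1419/ 3952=0.36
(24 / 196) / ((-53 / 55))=-330 / 2597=-0.13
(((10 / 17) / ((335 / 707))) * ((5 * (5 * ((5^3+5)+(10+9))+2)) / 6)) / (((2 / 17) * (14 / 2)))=125745 / 134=938.40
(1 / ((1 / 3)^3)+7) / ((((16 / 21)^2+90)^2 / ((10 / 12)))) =5510295 / 1595682916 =0.00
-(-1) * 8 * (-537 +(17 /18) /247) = -4295.97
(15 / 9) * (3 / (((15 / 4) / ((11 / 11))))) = 4 / 3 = 1.33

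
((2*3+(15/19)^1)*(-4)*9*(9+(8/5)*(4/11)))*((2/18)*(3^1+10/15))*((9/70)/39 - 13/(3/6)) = 1072182554/43225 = 24804.69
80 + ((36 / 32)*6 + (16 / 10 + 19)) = 2147 / 20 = 107.35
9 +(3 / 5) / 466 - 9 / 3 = 6.00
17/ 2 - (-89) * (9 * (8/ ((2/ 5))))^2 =5767217/ 2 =2883608.50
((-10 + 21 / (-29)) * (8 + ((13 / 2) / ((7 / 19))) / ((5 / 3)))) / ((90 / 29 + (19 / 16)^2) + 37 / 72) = -466111872 / 11757095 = -39.65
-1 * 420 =-420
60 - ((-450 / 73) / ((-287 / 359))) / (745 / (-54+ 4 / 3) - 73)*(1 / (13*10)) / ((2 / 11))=225024007515 / 3750166147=60.00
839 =839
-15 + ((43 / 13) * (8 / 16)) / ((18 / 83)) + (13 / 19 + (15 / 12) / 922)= -6.69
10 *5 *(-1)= -50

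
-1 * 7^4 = -2401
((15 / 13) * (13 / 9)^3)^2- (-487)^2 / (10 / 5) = -14003164231 / 118098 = -118572.41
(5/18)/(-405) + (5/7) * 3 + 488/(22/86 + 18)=231325159/8011710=28.87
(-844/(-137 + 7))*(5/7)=4.64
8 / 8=1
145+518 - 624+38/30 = 604/15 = 40.27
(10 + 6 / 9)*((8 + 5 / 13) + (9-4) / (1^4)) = 1856 / 13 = 142.77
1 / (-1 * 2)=-1 / 2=-0.50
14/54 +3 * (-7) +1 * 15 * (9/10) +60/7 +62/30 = 6421/1890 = 3.40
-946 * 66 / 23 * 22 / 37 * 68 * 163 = -15224893728 / 851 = -17890591.92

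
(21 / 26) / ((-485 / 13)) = -21 / 970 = -0.02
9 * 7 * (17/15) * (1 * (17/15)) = 2023/25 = 80.92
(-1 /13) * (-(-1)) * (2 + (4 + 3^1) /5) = -17 /65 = -0.26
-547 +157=-390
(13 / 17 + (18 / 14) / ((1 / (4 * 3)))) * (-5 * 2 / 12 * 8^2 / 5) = -61664 / 357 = -172.73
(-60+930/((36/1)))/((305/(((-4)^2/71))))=-328/12993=-0.03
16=16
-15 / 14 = -1.07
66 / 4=33 / 2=16.50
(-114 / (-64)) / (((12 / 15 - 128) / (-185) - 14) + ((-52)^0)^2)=-52725 / 364448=-0.14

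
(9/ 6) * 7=21/ 2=10.50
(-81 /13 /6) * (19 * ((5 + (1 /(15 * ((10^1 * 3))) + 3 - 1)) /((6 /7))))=-161.19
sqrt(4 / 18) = sqrt(2) / 3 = 0.47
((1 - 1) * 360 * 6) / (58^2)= 0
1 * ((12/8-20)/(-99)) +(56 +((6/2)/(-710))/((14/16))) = 27643249/492030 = 56.18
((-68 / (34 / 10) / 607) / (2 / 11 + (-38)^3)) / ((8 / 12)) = 33 / 36637913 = 0.00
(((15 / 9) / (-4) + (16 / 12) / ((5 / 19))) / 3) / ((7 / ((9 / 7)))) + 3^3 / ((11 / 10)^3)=20.57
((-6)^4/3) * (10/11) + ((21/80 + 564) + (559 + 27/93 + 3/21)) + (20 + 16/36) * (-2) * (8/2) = 2325092023/1718640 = 1352.87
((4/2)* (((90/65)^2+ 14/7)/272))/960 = 331/11032320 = 0.00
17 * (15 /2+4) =391 /2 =195.50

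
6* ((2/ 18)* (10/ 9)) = 0.74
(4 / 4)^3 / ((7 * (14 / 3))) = 3 / 98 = 0.03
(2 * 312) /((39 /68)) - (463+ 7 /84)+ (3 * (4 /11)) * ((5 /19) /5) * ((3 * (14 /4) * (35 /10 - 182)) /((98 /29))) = 1487425 /2508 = 593.07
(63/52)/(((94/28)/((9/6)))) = 0.54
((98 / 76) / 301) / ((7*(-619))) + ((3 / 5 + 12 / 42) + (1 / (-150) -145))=-38264772473 / 265504575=-144.12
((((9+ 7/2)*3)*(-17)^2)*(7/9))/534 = 50575/3204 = 15.78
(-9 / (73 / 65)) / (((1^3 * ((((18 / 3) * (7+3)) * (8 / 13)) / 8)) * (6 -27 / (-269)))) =-45461 / 159724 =-0.28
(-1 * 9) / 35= -9 / 35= -0.26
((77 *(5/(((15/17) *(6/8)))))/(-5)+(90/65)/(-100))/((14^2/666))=-25188157/63700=-395.42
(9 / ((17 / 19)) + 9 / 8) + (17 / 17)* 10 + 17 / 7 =22479 / 952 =23.61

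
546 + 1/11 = 6007/11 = 546.09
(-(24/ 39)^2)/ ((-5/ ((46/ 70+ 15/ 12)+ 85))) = 194672/ 29575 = 6.58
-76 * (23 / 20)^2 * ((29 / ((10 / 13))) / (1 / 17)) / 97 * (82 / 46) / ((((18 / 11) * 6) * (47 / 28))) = -8841914081 / 123093000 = -71.83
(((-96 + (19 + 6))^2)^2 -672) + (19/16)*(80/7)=177877158/7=25411022.57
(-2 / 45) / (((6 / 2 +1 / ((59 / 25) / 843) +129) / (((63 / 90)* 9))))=-413 / 721575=-0.00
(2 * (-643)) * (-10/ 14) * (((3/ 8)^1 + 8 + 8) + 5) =549765/ 28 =19634.46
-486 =-486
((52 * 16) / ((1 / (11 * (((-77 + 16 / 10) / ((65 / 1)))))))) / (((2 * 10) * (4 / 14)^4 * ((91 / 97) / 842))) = -8936524058 / 125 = -71492192.46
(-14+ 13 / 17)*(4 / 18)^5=-800 / 111537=-0.01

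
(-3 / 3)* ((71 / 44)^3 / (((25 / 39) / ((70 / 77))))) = -13958529 / 2342560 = -5.96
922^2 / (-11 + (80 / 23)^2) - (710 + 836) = 772454.75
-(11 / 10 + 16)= -171 / 10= -17.10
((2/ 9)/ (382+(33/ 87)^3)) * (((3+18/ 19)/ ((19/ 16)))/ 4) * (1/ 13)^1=4877800/ 131187122391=0.00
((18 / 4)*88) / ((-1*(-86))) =198 / 43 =4.60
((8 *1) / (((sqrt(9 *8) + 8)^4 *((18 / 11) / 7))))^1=44429 / 144 - 1309 *sqrt(2) / 6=0.00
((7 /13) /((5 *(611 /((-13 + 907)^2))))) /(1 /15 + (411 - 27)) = 2397708 /6537089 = 0.37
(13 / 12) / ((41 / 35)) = 455 / 492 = 0.92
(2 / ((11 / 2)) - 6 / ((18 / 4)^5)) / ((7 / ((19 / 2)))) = 741266 / 1515591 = 0.49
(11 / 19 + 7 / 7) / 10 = 3 / 19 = 0.16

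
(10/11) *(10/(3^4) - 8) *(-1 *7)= 4060/81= 50.12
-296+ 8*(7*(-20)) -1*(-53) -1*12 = -1375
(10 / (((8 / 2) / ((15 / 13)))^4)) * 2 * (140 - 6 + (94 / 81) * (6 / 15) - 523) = -98348125 / 1827904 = -53.80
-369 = -369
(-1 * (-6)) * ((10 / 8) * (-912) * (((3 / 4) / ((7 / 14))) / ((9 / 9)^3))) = -10260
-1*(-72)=72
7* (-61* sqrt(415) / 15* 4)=-1708* sqrt(415) / 15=-2319.64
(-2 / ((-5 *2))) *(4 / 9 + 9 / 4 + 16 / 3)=289 / 180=1.61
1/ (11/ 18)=18/ 11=1.64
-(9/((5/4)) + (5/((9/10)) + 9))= -979/45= -21.76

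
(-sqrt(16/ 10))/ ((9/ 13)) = -26 * sqrt(10)/ 45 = -1.83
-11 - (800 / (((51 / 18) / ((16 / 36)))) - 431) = 15020 / 51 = 294.51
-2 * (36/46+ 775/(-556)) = 7817/6394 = 1.22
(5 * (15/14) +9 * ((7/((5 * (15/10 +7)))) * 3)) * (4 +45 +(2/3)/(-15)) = 8567467/17850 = 479.97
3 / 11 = 0.27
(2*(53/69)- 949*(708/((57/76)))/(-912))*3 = 1289807/437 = 2951.50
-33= -33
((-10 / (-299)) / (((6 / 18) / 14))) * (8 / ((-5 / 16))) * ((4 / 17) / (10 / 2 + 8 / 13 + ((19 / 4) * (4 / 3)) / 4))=-516096 / 439093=-1.18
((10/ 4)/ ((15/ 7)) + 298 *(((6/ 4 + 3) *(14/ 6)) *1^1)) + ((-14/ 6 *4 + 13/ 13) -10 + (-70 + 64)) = 18635/ 6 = 3105.83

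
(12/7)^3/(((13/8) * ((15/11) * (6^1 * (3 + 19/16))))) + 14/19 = 23480902/28381535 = 0.83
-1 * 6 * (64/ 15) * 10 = -256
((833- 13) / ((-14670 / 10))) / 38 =-410 / 27873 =-0.01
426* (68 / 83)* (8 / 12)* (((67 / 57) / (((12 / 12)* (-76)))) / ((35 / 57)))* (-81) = 26201556 / 55195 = 474.71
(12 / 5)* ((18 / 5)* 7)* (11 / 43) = 16632 / 1075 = 15.47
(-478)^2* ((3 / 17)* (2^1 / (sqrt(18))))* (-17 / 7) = -228484* sqrt(2) / 7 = -46160.74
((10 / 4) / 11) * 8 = 20 / 11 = 1.82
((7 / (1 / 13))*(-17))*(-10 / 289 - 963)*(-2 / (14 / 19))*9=-36394040.65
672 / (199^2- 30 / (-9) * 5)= 0.02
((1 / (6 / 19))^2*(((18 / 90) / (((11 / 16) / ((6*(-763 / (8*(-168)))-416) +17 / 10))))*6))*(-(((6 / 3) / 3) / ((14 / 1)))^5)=23733223 / 13477533300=0.00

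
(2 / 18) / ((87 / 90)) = 10 / 87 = 0.11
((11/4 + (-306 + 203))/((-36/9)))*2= 401/8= 50.12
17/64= 0.27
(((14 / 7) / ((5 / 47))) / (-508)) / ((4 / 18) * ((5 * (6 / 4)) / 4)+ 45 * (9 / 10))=-282 / 311785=-0.00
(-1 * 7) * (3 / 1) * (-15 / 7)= 45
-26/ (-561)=26/ 561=0.05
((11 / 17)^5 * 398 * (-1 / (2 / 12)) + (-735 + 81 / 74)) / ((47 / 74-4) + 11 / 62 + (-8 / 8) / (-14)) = 7636277604375 / 23681794903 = 322.45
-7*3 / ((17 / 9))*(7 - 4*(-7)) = -6615 / 17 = -389.12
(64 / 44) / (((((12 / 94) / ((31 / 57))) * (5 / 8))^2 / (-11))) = -543449344 / 731025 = -743.41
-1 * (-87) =87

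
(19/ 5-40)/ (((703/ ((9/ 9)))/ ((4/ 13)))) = -724/ 45695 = -0.02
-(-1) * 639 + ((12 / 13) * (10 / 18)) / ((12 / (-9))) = 8302 / 13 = 638.62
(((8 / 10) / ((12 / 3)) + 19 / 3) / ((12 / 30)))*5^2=1225 / 3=408.33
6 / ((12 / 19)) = 19 / 2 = 9.50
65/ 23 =2.83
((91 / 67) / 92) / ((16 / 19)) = 1729 / 98624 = 0.02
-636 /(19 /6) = -3816 /19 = -200.84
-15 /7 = -2.14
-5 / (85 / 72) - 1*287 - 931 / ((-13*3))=-177262 / 663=-267.36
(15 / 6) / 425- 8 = -1359 / 170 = -7.99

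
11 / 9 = 1.22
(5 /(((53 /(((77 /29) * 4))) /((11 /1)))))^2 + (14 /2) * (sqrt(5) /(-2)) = 286963600 /2362369- 7 * sqrt(5) /2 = 113.65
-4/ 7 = -0.57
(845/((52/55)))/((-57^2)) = -3575/12996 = -0.28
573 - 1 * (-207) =780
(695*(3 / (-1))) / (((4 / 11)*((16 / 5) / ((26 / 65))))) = -22935 / 32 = -716.72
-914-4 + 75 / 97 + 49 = -84218 / 97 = -868.23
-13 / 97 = -0.13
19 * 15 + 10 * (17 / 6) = 313.33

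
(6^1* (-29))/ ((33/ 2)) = -116/ 11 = -10.55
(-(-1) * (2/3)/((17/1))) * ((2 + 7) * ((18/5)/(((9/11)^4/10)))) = 117128/4131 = 28.35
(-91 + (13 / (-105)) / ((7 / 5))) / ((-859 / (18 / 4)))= 20085 / 42091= 0.48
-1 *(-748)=748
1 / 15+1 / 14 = 29 / 210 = 0.14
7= 7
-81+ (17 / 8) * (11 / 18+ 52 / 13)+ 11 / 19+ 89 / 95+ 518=6132941 / 13680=448.31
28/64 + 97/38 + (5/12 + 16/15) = 20399/4560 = 4.47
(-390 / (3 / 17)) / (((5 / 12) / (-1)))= 5304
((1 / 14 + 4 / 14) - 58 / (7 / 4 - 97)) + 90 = 485213 / 5334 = 90.97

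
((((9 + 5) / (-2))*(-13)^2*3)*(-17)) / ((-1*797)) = -60333 / 797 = -75.70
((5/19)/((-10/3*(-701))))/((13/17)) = 51/346294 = 0.00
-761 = -761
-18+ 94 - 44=32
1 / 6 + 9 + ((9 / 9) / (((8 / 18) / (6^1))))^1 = 68 / 3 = 22.67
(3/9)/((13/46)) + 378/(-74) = -5669/1443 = -3.93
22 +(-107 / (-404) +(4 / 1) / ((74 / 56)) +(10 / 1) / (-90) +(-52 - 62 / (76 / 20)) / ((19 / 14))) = -1221785045 / 48566052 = -25.16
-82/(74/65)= -2665/37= -72.03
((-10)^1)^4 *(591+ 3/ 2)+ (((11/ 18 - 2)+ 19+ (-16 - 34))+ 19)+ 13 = 106649993/ 18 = 5924999.61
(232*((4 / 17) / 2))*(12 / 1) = 5568 / 17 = 327.53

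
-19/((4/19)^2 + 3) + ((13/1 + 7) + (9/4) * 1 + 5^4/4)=378625/2198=172.26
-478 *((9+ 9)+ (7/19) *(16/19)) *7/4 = -5529265/361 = -15316.52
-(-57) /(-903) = -19 /301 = -0.06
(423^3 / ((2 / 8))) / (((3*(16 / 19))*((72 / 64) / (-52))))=-5539164696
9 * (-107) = -963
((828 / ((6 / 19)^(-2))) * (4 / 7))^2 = 14216269824 / 6385729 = 2226.26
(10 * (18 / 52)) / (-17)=-45 / 221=-0.20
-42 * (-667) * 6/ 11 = 168084/ 11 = 15280.36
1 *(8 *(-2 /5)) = -16 /5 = -3.20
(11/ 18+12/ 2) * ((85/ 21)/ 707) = 0.04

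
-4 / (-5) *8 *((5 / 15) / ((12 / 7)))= 56 / 45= 1.24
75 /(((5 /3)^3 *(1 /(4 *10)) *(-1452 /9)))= -486 /121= -4.02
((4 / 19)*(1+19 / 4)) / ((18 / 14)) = 161 / 171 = 0.94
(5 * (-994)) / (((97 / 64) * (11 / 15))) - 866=-5695222 / 1067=-5337.60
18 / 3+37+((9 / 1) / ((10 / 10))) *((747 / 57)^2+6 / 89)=51063842 / 32129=1589.34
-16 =-16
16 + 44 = 60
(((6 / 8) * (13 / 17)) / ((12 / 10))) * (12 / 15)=13 / 34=0.38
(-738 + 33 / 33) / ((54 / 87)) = -21373 / 18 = -1187.39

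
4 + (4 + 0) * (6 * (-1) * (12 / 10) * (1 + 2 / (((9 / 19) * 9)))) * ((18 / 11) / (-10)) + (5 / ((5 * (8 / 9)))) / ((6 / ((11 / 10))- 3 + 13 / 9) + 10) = 33313057 / 3027200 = 11.00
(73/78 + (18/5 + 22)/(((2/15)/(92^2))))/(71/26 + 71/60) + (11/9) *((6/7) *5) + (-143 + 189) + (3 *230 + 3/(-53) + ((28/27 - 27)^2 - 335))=343717524630013/825711327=416268.39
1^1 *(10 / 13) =10 / 13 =0.77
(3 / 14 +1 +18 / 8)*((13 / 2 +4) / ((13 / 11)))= 3201 / 104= 30.78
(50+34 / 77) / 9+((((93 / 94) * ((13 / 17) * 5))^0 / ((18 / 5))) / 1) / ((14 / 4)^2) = 27298 / 4851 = 5.63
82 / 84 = 41 / 42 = 0.98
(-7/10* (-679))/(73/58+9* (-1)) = -137837/2245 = -61.40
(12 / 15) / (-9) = -4 / 45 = -0.09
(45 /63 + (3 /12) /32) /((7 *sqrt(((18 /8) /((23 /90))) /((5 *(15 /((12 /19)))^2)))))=61465 *sqrt(46) /225792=1.85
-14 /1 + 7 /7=-13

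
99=99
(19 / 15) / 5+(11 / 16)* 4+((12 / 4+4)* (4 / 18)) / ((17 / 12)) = 20917 / 5100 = 4.10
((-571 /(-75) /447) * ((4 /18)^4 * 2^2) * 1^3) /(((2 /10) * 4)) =9136 /43991505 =0.00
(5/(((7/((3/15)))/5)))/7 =5/49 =0.10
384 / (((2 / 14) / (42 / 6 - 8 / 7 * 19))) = -39552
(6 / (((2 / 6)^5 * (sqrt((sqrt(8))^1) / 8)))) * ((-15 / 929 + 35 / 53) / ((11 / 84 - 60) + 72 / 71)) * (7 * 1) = -7723005937920 * 2^(1 / 4) / 17282728607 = -531.41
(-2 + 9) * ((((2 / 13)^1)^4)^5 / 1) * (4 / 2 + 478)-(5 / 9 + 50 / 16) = -5036315400343158179776345 / 1368357391791417559593672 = -3.68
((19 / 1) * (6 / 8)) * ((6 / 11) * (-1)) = -7.77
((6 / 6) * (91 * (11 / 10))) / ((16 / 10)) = 1001 / 16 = 62.56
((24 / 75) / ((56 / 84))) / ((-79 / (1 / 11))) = -0.00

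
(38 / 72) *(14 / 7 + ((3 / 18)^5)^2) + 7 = 17535191059 / 2176782336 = 8.06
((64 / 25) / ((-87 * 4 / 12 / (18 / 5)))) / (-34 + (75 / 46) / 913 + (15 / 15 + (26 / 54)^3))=952296922368 / 98547774954875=0.01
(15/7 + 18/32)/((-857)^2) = 303/82258288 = 0.00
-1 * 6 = -6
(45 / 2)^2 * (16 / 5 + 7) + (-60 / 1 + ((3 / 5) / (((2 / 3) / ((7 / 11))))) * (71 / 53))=59518671 / 11660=5104.52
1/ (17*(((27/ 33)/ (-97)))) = -1067/ 153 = -6.97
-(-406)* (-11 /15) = -297.73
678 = 678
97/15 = 6.47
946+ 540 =1486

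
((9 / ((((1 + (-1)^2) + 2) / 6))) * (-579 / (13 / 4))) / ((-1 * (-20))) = -120.25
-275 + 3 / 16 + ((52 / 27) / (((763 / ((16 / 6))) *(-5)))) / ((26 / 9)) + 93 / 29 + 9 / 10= -4312737503 / 15931440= -270.71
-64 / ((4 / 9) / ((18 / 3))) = -864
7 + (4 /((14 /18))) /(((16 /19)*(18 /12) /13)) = 839 /14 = 59.93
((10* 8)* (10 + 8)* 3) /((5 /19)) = 16416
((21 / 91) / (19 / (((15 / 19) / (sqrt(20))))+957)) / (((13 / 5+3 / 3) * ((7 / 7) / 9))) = 645975 / 1057989946 - 16245 * sqrt(5) / 528994973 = 0.00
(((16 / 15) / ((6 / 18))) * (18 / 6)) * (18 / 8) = 108 / 5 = 21.60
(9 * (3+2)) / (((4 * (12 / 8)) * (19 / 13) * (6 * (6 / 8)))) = 65 / 57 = 1.14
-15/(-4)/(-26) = -15/104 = -0.14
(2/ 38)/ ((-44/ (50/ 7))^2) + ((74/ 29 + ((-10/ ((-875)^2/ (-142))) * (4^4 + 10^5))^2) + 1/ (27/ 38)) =5838051150759347950663/ 168831285820312500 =34579.20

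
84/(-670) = -42/335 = -0.13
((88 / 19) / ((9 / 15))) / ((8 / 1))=55 / 57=0.96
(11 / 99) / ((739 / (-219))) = -73 / 2217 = -0.03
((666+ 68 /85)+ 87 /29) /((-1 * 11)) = -3349 /55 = -60.89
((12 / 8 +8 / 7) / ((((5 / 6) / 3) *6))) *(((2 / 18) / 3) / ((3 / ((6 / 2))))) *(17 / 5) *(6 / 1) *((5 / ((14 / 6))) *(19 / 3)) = 11951 / 735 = 16.26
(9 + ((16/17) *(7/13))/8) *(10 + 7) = 2003/13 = 154.08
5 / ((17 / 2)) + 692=11774 / 17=692.59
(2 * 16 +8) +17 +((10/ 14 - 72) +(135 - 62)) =411/ 7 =58.71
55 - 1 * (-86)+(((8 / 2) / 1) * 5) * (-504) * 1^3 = -9939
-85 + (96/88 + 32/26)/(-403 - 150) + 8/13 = -84.39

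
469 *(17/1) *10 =79730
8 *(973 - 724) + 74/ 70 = 69757/ 35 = 1993.06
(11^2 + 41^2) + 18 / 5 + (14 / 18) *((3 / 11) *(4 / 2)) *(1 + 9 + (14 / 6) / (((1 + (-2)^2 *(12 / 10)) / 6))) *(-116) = 65708 / 55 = 1194.69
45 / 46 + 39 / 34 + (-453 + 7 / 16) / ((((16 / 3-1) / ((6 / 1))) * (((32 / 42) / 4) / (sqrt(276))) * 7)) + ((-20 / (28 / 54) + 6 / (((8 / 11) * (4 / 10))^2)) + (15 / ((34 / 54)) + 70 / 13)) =289933223 / 4554368-15039 * sqrt(69) / 16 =-7744.05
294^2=86436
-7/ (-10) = 7/ 10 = 0.70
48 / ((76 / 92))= 1104 / 19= 58.11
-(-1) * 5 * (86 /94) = 215 /47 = 4.57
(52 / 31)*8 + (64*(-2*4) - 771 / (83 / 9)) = -1497957 / 2573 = -582.18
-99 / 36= -11 / 4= -2.75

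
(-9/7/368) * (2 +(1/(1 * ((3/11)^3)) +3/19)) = -6599/36708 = -0.18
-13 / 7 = -1.86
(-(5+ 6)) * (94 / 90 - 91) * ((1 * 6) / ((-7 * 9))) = -89056 / 945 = -94.24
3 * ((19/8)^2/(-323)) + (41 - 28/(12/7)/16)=130321/3264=39.93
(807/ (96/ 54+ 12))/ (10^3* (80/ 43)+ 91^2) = 104103/ 18024764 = 0.01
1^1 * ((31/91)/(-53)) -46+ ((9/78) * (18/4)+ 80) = 51217/1484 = 34.51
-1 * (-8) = 8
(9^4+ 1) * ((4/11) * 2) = 52496/11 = 4772.36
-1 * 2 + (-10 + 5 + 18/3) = -1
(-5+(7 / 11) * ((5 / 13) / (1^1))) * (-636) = 432480 / 143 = 3024.34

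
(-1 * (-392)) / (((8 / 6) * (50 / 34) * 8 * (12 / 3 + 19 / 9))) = 22491 / 5500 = 4.09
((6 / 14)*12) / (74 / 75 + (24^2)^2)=0.00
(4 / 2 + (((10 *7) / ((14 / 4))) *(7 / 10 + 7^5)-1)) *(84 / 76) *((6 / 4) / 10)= 55730.96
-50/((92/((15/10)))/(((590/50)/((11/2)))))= -885/506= -1.75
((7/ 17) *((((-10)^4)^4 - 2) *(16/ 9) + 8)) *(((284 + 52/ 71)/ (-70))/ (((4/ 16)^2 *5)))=-5175296000000001293824/ 54315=-95282997330387577.90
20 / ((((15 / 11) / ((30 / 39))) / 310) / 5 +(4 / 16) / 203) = 69223000 / 8221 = 8420.27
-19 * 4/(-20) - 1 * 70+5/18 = -65.92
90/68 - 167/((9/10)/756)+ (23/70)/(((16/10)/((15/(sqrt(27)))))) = -4769475/34+ 115 * sqrt(3)/336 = -140278.08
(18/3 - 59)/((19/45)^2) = -107325/361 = -297.30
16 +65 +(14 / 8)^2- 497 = -412.94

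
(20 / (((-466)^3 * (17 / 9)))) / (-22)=0.00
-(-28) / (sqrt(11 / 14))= 28*sqrt(154) / 11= 31.59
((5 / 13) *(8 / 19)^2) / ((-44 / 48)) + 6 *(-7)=-2172006 / 51623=-42.07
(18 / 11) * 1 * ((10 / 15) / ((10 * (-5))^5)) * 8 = -3 / 107421875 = -0.00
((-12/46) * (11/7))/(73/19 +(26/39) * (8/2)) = -3762/59731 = -0.06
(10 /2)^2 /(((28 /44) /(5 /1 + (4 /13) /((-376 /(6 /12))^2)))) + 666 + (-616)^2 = 4892878732627 /12865216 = 380318.43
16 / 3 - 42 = -110 / 3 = -36.67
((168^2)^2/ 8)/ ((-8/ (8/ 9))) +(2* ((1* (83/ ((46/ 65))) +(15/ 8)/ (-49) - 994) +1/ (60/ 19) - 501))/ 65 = -48628941587249/ 4395300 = -11063850.38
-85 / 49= -1.73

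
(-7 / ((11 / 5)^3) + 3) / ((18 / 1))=1559 / 11979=0.13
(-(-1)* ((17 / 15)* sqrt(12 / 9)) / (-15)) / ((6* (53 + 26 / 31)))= -527* sqrt(3) / 3379725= -0.00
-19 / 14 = -1.36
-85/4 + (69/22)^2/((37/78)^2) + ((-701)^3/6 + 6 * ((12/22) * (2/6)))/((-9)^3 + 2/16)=913243724171003/11590791828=78790.45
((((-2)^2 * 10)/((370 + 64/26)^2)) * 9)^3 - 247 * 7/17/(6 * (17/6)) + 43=2954906899611233382802/79825022769163070961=37.02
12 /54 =2 /9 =0.22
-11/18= -0.61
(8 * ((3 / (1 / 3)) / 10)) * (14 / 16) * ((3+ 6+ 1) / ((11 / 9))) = 567 / 11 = 51.55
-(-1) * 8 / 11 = 8 / 11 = 0.73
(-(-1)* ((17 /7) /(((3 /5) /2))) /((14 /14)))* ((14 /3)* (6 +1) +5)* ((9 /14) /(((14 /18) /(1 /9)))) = 9605 /343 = 28.00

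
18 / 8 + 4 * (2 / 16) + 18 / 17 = 259 / 68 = 3.81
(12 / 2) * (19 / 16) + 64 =569 / 8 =71.12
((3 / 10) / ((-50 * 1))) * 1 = -3 / 500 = -0.01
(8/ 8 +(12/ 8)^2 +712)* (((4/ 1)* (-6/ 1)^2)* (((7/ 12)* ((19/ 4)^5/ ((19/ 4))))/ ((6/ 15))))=39149080005/ 512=76463046.88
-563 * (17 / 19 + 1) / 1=-20268 / 19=-1066.74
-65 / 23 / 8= -65 / 184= -0.35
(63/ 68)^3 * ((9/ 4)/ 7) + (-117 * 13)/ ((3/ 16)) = -10202368047/ 1257728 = -8111.74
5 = 5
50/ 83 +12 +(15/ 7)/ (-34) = 247703/ 19754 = 12.54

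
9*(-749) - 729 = -7470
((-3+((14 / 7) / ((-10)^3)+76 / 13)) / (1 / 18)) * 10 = 166383 / 325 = 511.95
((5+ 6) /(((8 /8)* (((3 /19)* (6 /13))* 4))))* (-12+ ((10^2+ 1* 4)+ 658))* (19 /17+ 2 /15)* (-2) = -70810.70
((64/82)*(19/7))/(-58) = -304/8323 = -0.04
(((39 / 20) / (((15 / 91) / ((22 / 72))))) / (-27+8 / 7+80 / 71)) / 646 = -6467461 / 28583949600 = -0.00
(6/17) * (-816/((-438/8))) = 384/73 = 5.26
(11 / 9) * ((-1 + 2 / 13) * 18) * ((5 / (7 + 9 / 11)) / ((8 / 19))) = -28.27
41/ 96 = 0.43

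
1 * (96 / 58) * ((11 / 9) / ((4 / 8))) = 352 / 87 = 4.05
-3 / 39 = -1 / 13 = -0.08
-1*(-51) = 51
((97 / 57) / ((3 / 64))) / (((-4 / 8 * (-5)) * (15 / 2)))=24832 / 12825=1.94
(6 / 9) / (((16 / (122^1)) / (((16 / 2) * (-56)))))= -6832 / 3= -2277.33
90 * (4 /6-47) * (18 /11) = -75060 /11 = -6823.64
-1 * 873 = -873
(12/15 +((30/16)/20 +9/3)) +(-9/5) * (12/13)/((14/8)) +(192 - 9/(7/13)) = 2595029/14560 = 178.23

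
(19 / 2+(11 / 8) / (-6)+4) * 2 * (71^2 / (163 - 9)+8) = 190281 / 176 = 1081.14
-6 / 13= -0.46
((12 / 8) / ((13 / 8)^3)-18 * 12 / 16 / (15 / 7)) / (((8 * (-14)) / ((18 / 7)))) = 1176579 / 8612240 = 0.14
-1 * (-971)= 971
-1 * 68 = -68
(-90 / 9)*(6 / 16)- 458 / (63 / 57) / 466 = -90799 / 19572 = -4.64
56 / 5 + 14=126 / 5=25.20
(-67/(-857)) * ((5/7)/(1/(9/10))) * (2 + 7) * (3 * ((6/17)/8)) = 48843/815864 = 0.06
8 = 8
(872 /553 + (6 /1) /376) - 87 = -8879273 /103964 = -85.41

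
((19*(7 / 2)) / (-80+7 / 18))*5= -5985 / 1433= -4.18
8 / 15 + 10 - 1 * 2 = 128 / 15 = 8.53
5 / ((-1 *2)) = -5 / 2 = -2.50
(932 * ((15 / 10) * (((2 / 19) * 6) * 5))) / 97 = 83880 / 1843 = 45.51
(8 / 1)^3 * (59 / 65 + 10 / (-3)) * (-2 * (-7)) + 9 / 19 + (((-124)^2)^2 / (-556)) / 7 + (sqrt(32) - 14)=-281713569383 / 3604965 + 4 * sqrt(2)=-78140.34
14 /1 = 14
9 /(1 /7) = 63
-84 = -84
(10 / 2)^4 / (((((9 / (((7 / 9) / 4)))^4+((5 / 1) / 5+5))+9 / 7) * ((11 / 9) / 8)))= 36015000 / 40406586253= 0.00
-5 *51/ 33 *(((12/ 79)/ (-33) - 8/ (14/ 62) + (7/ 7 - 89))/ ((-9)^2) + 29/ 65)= 586770181/ 70459389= 8.33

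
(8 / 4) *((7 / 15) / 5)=14 / 75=0.19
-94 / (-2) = 47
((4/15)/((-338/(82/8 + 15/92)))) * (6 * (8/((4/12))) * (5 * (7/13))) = -160944/50531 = -3.19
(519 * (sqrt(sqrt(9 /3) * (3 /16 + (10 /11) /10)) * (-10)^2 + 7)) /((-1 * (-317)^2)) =-90825 * sqrt(11) * 3^(1 /4) /1105379-3633 /100489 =-0.39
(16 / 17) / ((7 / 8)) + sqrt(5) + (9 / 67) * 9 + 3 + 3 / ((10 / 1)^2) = sqrt(5) + 4237319 / 797300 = 7.55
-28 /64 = -7 /16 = -0.44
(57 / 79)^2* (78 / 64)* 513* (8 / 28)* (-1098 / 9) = -3965167323 / 349496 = -11345.39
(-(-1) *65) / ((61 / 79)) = 5135 / 61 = 84.18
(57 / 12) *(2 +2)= 19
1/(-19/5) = -5/19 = -0.26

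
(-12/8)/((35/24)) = -36/35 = -1.03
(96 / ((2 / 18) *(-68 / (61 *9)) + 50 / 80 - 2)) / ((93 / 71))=-89807616 / 1701745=-52.77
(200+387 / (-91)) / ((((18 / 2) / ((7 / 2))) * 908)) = 17813 / 212472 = 0.08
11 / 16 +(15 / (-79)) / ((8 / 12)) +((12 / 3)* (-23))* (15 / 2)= -871651 / 1264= -689.60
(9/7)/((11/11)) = 9/7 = 1.29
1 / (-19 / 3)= -3 / 19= -0.16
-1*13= -13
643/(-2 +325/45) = 5787/47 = 123.13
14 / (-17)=-0.82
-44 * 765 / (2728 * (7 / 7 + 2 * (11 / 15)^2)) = -172125 / 28954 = -5.94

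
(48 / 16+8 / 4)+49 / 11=104 / 11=9.45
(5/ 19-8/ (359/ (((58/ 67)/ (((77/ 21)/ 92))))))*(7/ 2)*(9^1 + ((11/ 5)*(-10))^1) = 10.05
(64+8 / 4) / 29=66 / 29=2.28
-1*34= -34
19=19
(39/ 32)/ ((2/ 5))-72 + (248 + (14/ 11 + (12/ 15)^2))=3184889/ 17600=180.96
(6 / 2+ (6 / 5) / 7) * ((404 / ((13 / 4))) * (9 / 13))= 1614384 / 5915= 272.93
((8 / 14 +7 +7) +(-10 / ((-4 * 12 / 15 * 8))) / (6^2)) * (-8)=-235183 / 2016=-116.66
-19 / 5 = -3.80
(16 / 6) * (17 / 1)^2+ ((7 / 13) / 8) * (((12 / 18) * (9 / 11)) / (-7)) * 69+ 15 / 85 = 22476479 / 29172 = 770.48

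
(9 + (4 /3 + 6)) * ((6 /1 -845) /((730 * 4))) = -41111 /8760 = -4.69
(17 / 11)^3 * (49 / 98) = 1.85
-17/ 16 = -1.06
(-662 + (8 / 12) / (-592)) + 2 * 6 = -577201 / 888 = -650.00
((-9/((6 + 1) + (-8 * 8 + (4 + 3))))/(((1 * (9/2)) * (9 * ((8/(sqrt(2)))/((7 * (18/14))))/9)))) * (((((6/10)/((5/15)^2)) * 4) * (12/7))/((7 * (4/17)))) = 12393 * sqrt(2)/12250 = 1.43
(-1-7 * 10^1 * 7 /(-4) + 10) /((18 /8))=526 /9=58.44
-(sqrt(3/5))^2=-3/5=-0.60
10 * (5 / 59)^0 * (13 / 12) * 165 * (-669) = -2391675 / 2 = -1195837.50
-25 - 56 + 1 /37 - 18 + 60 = -1442 /37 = -38.97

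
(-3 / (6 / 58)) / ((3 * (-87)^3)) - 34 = -2316113 / 68121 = -34.00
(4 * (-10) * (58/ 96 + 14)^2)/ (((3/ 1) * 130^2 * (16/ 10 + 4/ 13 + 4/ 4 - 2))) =-0.19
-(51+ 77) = -128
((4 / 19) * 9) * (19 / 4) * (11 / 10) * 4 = 198 / 5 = 39.60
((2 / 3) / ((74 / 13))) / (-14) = -13 / 1554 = -0.01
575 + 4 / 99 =56929 / 99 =575.04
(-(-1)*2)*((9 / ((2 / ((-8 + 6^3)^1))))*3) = 5616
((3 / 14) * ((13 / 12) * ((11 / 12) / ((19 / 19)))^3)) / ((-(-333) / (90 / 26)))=6655 / 3580416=0.00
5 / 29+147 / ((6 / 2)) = 1426 / 29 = 49.17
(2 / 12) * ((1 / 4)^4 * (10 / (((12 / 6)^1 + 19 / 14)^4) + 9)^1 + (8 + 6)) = 5844359331 / 2498396672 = 2.34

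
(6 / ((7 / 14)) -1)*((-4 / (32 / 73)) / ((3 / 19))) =-15257 / 24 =-635.71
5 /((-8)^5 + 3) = -1 /6553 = -0.00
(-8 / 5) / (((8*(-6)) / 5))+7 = 43 / 6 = 7.17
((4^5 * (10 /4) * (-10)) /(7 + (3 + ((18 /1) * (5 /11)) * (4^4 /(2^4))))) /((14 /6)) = -16896 /217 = -77.86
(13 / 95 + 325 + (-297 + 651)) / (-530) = -32259 / 25175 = -1.28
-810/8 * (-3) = 1215/4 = 303.75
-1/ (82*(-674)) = 1/ 55268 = 0.00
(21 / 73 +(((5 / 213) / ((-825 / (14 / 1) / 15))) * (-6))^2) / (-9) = -12866413 / 400744377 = -0.03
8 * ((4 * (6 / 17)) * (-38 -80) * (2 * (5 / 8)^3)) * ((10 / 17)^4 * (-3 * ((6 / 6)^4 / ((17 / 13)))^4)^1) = 9478681875000 / 118587876497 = 79.93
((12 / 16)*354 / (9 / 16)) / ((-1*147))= -472 / 147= -3.21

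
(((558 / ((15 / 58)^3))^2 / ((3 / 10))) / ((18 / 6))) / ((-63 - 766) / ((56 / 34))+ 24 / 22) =-90143009349707776 / 39155146875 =-2302200.77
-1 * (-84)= 84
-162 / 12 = -27 / 2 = -13.50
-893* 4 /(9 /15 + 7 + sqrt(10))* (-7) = 2375380 /597-312550* sqrt(10) /597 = 2323.30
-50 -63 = -113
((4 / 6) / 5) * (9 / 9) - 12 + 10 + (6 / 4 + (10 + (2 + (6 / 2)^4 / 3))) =1159 / 30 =38.63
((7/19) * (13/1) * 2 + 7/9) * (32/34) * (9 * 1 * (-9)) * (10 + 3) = -3315312/323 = -10264.12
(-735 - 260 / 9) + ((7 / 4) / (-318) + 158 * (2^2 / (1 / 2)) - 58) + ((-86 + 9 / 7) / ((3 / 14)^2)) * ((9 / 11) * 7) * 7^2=-517300.80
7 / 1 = 7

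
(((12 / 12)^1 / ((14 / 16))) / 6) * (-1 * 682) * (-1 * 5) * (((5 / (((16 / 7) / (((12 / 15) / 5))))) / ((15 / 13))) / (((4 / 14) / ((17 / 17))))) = 31031 / 45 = 689.58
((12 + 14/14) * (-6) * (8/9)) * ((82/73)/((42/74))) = -631072/4599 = -137.22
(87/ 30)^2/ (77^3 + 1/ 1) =841/ 45653400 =0.00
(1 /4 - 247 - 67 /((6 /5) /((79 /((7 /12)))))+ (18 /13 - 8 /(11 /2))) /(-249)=10421409 /332332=31.36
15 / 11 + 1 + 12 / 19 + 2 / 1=1044 / 209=5.00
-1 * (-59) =59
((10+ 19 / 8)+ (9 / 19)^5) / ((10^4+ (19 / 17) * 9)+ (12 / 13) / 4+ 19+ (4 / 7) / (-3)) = 1139858341713 / 922001194270808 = 0.00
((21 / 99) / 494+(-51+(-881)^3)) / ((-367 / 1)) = 11147273235377 / 5982834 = 1863209.51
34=34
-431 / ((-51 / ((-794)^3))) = -215744025304 / 51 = -4230275005.96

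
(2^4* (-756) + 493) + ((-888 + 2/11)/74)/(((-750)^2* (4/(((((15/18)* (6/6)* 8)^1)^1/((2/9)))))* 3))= -1062544729883/91575000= -11603.00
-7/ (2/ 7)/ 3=-49/ 6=-8.17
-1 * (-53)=53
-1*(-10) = 10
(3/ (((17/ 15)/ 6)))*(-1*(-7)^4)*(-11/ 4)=3565485/ 34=104867.21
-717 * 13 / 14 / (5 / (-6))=27963 / 35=798.94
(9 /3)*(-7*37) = -777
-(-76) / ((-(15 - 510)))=76 / 495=0.15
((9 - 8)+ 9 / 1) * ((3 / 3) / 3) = 10 / 3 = 3.33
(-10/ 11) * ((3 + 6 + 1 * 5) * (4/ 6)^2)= -560/ 99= -5.66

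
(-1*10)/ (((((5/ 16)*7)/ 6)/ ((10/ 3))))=-91.43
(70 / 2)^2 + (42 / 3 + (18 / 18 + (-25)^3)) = -14385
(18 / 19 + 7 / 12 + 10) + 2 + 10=5365 / 228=23.53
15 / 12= 1.25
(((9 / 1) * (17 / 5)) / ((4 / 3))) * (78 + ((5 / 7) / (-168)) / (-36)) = 56137621 / 31360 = 1790.10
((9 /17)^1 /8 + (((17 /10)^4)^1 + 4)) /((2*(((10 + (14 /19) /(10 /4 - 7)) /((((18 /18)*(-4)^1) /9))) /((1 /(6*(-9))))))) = 40111033 /7720380000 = 0.01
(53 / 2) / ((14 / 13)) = 689 / 28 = 24.61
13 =13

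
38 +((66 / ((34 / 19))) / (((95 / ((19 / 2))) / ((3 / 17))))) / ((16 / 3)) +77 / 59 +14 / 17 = 109810217 / 2728160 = 40.25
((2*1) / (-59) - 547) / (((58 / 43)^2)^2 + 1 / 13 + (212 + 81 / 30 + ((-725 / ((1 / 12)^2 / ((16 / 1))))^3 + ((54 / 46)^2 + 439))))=7588205742451750 / 64652645788538557166211150006389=0.00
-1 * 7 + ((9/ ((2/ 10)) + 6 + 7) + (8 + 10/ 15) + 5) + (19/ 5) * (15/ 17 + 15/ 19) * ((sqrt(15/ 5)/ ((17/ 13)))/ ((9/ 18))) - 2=2808 * sqrt(3)/ 289 + 188/ 3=79.50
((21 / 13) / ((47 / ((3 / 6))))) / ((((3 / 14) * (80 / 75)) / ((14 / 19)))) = 5145 / 92872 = 0.06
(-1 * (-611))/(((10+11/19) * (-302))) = -11609/60702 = -0.19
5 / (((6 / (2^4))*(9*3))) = 40 / 81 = 0.49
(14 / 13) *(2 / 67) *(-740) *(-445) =9220400 / 871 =10585.99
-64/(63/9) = -64/7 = -9.14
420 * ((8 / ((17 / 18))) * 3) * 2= 362880 / 17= 21345.88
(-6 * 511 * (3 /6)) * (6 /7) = -1314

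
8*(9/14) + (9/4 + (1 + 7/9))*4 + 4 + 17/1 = 2662/63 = 42.25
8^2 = 64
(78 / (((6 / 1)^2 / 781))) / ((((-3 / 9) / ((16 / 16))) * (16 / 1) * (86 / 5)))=-50765 / 2752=-18.45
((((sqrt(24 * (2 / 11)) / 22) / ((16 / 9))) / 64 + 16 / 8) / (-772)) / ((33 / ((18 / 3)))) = -1 / 2123 - 9 * sqrt(33) / 263048192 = -0.00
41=41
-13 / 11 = -1.18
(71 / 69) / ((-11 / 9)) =-213 / 253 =-0.84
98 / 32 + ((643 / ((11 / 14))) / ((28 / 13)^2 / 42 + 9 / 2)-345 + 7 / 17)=-134958927 / 822800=-164.02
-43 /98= -0.44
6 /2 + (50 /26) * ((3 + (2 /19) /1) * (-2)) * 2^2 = -11059 /247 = -44.77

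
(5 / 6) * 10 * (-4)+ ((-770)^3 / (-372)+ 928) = 114216454 / 93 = 1228133.91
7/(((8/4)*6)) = 0.58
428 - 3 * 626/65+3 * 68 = 39202/65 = 603.11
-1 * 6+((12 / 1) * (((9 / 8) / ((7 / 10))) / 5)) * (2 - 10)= -258 / 7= -36.86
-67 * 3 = -201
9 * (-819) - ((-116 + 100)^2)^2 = -72907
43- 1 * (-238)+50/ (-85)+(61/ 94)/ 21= 9411095/ 33558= 280.44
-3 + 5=2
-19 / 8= -2.38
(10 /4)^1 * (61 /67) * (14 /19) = 2135 /1273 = 1.68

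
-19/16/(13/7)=-133/208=-0.64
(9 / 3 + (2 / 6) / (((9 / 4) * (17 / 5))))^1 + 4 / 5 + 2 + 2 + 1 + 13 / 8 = 192203 / 18360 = 10.47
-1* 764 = -764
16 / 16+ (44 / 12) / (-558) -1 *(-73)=123865 / 1674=73.99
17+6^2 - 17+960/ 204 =692/ 17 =40.71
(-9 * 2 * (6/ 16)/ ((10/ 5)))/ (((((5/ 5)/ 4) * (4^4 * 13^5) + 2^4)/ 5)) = -135/ 190102144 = -0.00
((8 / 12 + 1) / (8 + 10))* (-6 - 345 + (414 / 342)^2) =-315455 / 9747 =-32.36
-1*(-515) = 515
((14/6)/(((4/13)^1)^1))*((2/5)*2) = 91/15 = 6.07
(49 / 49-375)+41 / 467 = -174617 / 467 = -373.91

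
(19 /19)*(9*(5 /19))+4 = 121 /19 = 6.37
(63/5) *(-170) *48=-102816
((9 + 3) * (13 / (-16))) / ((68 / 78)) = -1521 / 136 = -11.18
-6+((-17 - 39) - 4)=-66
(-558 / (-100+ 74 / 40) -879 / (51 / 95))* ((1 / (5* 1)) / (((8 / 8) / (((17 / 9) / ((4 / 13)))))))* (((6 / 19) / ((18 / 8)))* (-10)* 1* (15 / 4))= 272251925 / 25821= 10543.82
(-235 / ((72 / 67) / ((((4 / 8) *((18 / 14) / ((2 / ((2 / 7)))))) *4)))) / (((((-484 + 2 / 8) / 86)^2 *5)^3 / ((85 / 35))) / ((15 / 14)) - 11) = -8770846720 / 166143309534139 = -0.00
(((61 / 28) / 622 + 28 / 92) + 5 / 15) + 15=18796073 / 1201704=15.64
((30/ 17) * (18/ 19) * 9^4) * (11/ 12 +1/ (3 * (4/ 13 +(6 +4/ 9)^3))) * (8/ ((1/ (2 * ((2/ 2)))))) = 33033191580000/ 205054289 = 161094.86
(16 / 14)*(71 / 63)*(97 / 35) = 55096 / 15435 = 3.57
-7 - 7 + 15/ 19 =-251/ 19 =-13.21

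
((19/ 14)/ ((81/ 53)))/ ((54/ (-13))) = -13091/ 61236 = -0.21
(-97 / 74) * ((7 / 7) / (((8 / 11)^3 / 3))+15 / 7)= -93411 / 7168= -13.03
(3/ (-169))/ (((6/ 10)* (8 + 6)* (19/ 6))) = -15/ 22477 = -0.00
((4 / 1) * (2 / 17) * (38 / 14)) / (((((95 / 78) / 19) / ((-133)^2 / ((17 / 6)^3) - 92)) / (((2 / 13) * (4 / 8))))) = 3072371136 / 2923235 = 1051.02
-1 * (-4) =4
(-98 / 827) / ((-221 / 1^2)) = 0.00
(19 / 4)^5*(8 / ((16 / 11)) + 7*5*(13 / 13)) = 97931.65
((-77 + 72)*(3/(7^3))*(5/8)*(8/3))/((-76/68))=425/6517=0.07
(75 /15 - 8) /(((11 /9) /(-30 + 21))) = 243 /11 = 22.09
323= 323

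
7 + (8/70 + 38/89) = 23491/3115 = 7.54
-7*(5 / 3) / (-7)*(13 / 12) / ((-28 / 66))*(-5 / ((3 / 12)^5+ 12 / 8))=14.18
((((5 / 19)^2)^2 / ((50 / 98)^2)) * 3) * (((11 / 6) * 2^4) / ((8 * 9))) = 26411 / 1172889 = 0.02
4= 4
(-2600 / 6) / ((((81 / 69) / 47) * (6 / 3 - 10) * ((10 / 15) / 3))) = 351325 / 36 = 9759.03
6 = 6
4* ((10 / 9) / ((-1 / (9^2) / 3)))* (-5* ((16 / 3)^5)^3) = 230584300921369395200 / 531441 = 433885042594322.60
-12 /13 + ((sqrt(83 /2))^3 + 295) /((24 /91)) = 7553* sqrt(166) /96 + 348697 /312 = 2131.30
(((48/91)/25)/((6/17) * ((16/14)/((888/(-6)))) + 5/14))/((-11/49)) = -2958816/11157575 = -0.27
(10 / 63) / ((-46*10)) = -1 / 2898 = -0.00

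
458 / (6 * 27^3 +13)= 458 / 118111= 0.00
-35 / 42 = -5 / 6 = -0.83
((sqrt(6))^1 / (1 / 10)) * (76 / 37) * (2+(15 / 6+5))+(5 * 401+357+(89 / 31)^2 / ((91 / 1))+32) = 7220 * sqrt(6) / 37+209365615 / 87451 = 2872.07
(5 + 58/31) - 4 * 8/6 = 143/93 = 1.54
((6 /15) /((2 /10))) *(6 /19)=12 /19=0.63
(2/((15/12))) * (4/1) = 6.40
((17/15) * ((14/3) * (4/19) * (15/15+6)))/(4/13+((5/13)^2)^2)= 190330504/8048115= 23.65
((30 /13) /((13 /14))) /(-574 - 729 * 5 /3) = -420 /302341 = -0.00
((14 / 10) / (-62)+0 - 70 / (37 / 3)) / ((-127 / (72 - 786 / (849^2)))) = 565321428679 / 174997268115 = 3.23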